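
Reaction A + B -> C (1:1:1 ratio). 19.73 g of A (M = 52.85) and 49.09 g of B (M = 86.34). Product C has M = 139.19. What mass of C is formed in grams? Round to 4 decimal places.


Find moles of each reactant; the smaller value is the limiting reagent in a 1:1:1 reaction, so moles_C equals moles of the limiter.
n_A = mass_A / M_A = 19.73 / 52.85 = 0.373321 mol
n_B = mass_B / M_B = 49.09 / 86.34 = 0.568566 mol
Limiting reagent: A (smaller), n_limiting = 0.373321 mol
mass_C = n_limiting * M_C = 0.373321 * 139.19
mass_C = 51.96254999 g, rounded to 4 dp:

51.9625 g


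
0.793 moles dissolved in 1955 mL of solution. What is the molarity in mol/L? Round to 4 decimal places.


Convert volume to liters: V_L = V_mL / 1000.
V_L = 1955 / 1000 = 1.955 L
M = n / V_L = 0.793 / 1.955
M = 0.4056266 mol/L, rounded to 4 dp:

0.4056 mol/L


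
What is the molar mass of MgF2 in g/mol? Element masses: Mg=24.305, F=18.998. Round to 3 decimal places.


M = sum(count * atomic_mass) over atoms.
M = 1*24.305 + 2*18.998
M = 24.305 + 37.996
M = 62.301 g/mol, rounded to 3 dp:

62.301 g/mol


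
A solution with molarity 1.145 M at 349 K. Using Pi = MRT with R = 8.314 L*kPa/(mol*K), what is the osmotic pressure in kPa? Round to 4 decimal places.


Osmotic pressure (van't Hoff): Pi = M*R*T.
RT = 8.314 * 349 = 2901.586
Pi = 1.145 * 2901.586
Pi = 3322.31597 kPa, rounded to 4 dp:

3322.3160 kPa


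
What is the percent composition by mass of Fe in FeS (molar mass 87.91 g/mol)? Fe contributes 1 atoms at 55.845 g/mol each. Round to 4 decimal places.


pct = 100 * (n_elem * M_elem) / M_total
mass_contribution = 1 * 55.845 = 55.845 g/mol
pct = 100 * 55.845 / 87.91
pct = 63.52519622 %, rounded to 4 dp:

63.5252 %


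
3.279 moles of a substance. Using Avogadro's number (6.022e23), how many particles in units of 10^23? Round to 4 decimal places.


N = n * NA, then divide by 1e23 for the requested units.
N / 1e23 = n * 6.022
N / 1e23 = 3.279 * 6.022
N / 1e23 = 19.746138, rounded to 4 dp:

19.7461


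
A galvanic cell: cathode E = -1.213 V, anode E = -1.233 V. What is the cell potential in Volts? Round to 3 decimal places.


Standard cell potential: E_cell = E_cathode - E_anode.
E_cell = -1.213 - (-1.233)
E_cell = 0.02 V, rounded to 3 dp:

0.020 V


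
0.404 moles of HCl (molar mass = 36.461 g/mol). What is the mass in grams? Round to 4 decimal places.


mass = n * M
mass = 0.404 * 36.461
mass = 14.730244 g, rounded to 4 dp:

14.7302 g


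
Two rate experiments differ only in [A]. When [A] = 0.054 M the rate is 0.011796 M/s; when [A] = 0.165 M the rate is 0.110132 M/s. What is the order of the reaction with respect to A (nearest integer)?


Rate is proportional to [A]^n, so rate2/rate1 = ([A]2/[A]1)^n. Take logs to solve for n.
rate2/rate1 = 0.110132 / 0.011796 = 9.3364
[A]2/[A]1 = 0.165 / 0.054 = 3.0556
n = ln(9.3364) / ln(3.0556) = 2.0
Nearest integer order:

2


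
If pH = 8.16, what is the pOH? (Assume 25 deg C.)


At 25 deg C, pH + pOH = 14.
pOH = 14 - pH = 14 - 8.16
pOH = 5.84:

5.84


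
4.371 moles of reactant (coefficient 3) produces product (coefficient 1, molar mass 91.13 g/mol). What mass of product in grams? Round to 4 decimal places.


Use the coefficient ratio to convert reactant moles to product moles, then multiply by the product's molar mass.
moles_P = moles_R * (coeff_P / coeff_R) = 4.371 * (1/3) = 1.457
mass_P = moles_P * M_P = 1.457 * 91.13
mass_P = 132.77641 g, rounded to 4 dp:

132.7764 g


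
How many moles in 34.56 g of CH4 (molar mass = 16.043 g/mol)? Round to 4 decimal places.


n = mass / M
n = 34.56 / 16.043
n = 2.15421056 mol, rounded to 4 dp:

2.1542 mol


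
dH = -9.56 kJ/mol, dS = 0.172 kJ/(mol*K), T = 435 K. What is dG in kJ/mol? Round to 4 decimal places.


Gibbs: dG = dH - T*dS (consistent units, dS already in kJ/(mol*K)).
T*dS = 435 * 0.172 = 74.82
dG = -9.56 - (74.82)
dG = -84.38 kJ/mol, rounded to 4 dp:

-84.3800 kJ/mol


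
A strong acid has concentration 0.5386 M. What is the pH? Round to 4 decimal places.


A strong acid dissociates completely, so [H+] equals the given concentration.
pH = -log10([H+]) = -log10(0.5386)
pH = 0.26873365, rounded to 4 dp:

0.2687


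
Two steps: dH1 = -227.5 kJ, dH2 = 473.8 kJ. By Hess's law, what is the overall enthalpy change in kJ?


Hess's law: enthalpy is a state function, so add the step enthalpies.
dH_total = dH1 + dH2 = -227.5 + (473.8)
dH_total = 246.3 kJ:

246.30 kJ


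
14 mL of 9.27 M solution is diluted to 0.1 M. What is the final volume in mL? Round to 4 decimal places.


Dilution: M1*V1 = M2*V2, solve for V2.
V2 = M1*V1 / M2
V2 = 9.27 * 14 / 0.1
V2 = 129.78 / 0.1
V2 = 1297.8 mL, rounded to 4 dp:

1297.8000 mL


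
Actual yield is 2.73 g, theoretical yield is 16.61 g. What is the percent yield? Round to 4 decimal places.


% yield = 100 * actual / theoretical
% yield = 100 * 2.73 / 16.61
% yield = 16.435882 %, rounded to 4 dp:

16.4359 %


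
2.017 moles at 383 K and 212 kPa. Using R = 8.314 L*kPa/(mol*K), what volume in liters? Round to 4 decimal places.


PV = nRT, solve for V = nRT / P.
nRT = 2.017 * 8.314 * 383 = 6422.6565
V = 6422.6565 / 212
V = 30.29554953 L, rounded to 4 dp:

30.2955 L


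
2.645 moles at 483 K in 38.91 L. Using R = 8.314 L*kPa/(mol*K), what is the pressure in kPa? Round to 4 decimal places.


PV = nRT, solve for P = nRT / V.
nRT = 2.645 * 8.314 * 483 = 10621.426
P = 10621.426 / 38.91
P = 272.97419686 kPa, rounded to 4 dp:

272.9742 kPa


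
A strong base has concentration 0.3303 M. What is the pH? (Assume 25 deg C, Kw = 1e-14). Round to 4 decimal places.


A strong base dissociates completely, so [OH-] equals the given concentration.
pOH = -log10([OH-]) = -log10(0.3303) = 0.481091
pH = 14 - pOH = 14 - 0.481091
pH = 13.518909, rounded to 4 dp:

13.5189


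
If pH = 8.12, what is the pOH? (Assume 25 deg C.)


At 25 deg C, pH + pOH = 14.
pOH = 14 - pH = 14 - 8.12
pOH = 5.88:

5.88


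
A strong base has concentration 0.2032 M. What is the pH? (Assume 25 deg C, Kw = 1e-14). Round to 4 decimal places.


A strong base dissociates completely, so [OH-] equals the given concentration.
pOH = -log10([OH-]) = -log10(0.2032) = 0.692076
pH = 14 - pOH = 14 - 0.692076
pH = 13.307924, rounded to 4 dp:

13.3079


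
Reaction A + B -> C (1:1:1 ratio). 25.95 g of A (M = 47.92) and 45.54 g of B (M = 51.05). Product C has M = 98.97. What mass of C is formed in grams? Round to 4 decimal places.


Find moles of each reactant; the smaller value is the limiting reagent in a 1:1:1 reaction, so moles_C equals moles of the limiter.
n_A = mass_A / M_A = 25.95 / 47.92 = 0.541528 mol
n_B = mass_B / M_B = 45.54 / 51.05 = 0.892067 mol
Limiting reagent: A (smaller), n_limiting = 0.541528 mol
mass_C = n_limiting * M_C = 0.541528 * 98.97
mass_C = 53.59502616 g, rounded to 4 dp:

53.5950 g


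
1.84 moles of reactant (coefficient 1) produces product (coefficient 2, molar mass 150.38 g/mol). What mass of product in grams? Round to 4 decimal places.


Use the coefficient ratio to convert reactant moles to product moles, then multiply by the product's molar mass.
moles_P = moles_R * (coeff_P / coeff_R) = 1.84 * (2/1) = 3.68
mass_P = moles_P * M_P = 3.68 * 150.38
mass_P = 553.3984 g, rounded to 4 dp:

553.3984 g


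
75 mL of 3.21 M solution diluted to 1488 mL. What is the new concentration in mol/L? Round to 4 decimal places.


Dilution: M1*V1 = M2*V2, solve for M2.
M2 = M1*V1 / V2
M2 = 3.21 * 75 / 1488
M2 = 240.75 / 1488
M2 = 0.16179435 mol/L, rounded to 4 dp:

0.1618 mol/L


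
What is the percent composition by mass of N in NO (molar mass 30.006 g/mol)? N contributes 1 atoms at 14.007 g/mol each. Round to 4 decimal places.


pct = 100 * (n_elem * M_elem) / M_total
mass_contribution = 1 * 14.007 = 14.007 g/mol
pct = 100 * 14.007 / 30.006
pct = 46.68066387 %, rounded to 4 dp:

46.6807 %


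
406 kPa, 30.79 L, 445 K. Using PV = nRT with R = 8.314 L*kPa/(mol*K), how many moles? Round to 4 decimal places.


PV = nRT, solve for n = PV / (RT).
PV = 406 * 30.79 = 12500.74
RT = 8.314 * 445 = 3699.73
n = 12500.74 / 3699.73
n = 3.37882494 mol, rounded to 4 dp:

3.3788 mol


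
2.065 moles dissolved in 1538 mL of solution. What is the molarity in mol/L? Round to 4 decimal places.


Convert volume to liters: V_L = V_mL / 1000.
V_L = 1538 / 1000 = 1.538 L
M = n / V_L = 2.065 / 1.538
M = 1.3426528 mol/L, rounded to 4 dp:

1.3427 mol/L


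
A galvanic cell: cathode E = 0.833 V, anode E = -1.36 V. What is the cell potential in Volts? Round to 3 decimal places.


Standard cell potential: E_cell = E_cathode - E_anode.
E_cell = 0.833 - (-1.36)
E_cell = 2.193 V, rounded to 3 dp:

2.193 V


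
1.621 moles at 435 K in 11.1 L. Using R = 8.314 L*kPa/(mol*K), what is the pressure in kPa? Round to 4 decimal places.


PV = nRT, solve for P = nRT / V.
nRT = 1.621 * 8.314 * 435 = 5862.4924
P = 5862.4924 / 11.1
P = 528.15246847 kPa, rounded to 4 dp:

528.1525 kPa


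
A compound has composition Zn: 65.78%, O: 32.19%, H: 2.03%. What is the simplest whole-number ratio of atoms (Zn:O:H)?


Assume 100 g of compound, divide each mass% by atomic mass to get moles, then normalize by the smallest to get a raw atom ratio.
Moles per 100 g: Zn: 65.78/65.38 = 1.0061, O: 32.19/15.999 = 2.012, H: 2.03/1.008 = 2.0139
Raw ratio (divide by min = 1.0061): Zn: 1.0, O: 2.0, H: 2.002
Multiply by 1 to clear fractions: Zn: 1.0 ~= 1, O: 2.0 ~= 2, H: 2.002 ~= 2
Reduce by GCD to get the simplest whole-number ratio:

1:2:2


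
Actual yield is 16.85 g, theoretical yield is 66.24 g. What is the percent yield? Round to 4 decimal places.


% yield = 100 * actual / theoretical
% yield = 100 * 16.85 / 66.24
% yield = 25.43780193 %, rounded to 4 dp:

25.4378 %


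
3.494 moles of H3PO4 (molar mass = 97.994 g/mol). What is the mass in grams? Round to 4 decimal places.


mass = n * M
mass = 3.494 * 97.994
mass = 342.391036 g, rounded to 4 dp:

342.3910 g


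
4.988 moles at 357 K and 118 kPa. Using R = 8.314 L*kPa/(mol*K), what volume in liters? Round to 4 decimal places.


PV = nRT, solve for V = nRT / P.
nRT = 4.988 * 8.314 * 357 = 14804.8728
V = 14804.8728 / 118
V = 125.46502373 L, rounded to 4 dp:

125.4650 L


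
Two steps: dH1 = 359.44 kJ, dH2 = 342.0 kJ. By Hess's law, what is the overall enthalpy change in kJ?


Hess's law: enthalpy is a state function, so add the step enthalpies.
dH_total = dH1 + dH2 = 359.44 + (342.0)
dH_total = 701.44 kJ:

701.44 kJ


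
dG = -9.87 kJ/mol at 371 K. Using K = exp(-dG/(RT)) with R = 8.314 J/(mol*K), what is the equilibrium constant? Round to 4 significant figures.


dG is in kJ/mol; multiply by 1000 to match R in J/(mol*K).
RT = 8.314 * 371 = 3084.494 J/mol
exponent = -dG*1000 / (RT) = -(-9.87*1000) / 3084.494 = 3.19987654
K = exp(3.19987654)
K = 24.529502, rounded to 4 significant figures:

24.53


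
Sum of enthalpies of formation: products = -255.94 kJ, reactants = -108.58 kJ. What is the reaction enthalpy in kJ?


dH_rxn = sum(dH_f products) - sum(dH_f reactants)
dH_rxn = -255.94 - (-108.58)
dH_rxn = -147.36 kJ:

-147.36 kJ


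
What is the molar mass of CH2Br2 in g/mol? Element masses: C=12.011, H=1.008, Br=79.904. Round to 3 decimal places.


M = sum(count * atomic_mass) over atoms.
M = 1*12.011 + 2*1.008 + 2*79.904
M = 12.011 + 2.016 + 159.808
M = 173.835 g/mol, rounded to 3 dp:

173.835 g/mol


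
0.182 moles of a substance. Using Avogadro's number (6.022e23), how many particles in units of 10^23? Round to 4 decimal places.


N = n * NA, then divide by 1e23 for the requested units.
N / 1e23 = n * 6.022
N / 1e23 = 0.182 * 6.022
N / 1e23 = 1.096004, rounded to 4 dp:

1.0960


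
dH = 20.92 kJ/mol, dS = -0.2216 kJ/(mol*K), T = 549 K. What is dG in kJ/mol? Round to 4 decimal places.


Gibbs: dG = dH - T*dS (consistent units, dS already in kJ/(mol*K)).
T*dS = 549 * -0.2216 = -121.6584
dG = 20.92 - (-121.6584)
dG = 142.5784 kJ/mol, rounded to 4 dp:

142.5784 kJ/mol


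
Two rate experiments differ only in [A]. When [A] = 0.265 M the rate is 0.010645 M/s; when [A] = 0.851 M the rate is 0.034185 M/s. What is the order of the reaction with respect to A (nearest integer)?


Rate is proportional to [A]^n, so rate2/rate1 = ([A]2/[A]1)^n. Take logs to solve for n.
rate2/rate1 = 0.034185 / 0.010645 = 3.2114
[A]2/[A]1 = 0.851 / 0.265 = 3.2113
n = ln(3.2114) / ln(3.2113) = 1.0
Nearest integer order:

1


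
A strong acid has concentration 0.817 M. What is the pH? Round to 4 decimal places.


A strong acid dissociates completely, so [H+] equals the given concentration.
pH = -log10([H+]) = -log10(0.817)
pH = 0.08777794, rounded to 4 dp:

0.0878


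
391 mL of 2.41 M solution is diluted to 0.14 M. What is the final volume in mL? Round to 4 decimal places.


Dilution: M1*V1 = M2*V2, solve for V2.
V2 = M1*V1 / M2
V2 = 2.41 * 391 / 0.14
V2 = 942.31 / 0.14
V2 = 6730.78571429 mL, rounded to 4 dp:

6730.7857 mL


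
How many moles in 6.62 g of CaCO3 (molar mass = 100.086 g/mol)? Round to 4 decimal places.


n = mass / M
n = 6.62 / 100.086
n = 0.06614312 mol, rounded to 4 dp:

0.0661 mol


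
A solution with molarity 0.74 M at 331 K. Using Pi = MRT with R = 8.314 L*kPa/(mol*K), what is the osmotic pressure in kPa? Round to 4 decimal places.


Osmotic pressure (van't Hoff): Pi = M*R*T.
RT = 8.314 * 331 = 2751.934
Pi = 0.74 * 2751.934
Pi = 2036.43116 kPa, rounded to 4 dp:

2036.4312 kPa


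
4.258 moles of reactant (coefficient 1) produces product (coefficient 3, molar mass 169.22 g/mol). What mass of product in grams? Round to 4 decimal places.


Use the coefficient ratio to convert reactant moles to product moles, then multiply by the product's molar mass.
moles_P = moles_R * (coeff_P / coeff_R) = 4.258 * (3/1) = 12.774
mass_P = moles_P * M_P = 12.774 * 169.22
mass_P = 2161.61628 g, rounded to 4 dp:

2161.6163 g


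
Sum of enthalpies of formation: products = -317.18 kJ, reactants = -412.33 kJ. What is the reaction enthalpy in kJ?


dH_rxn = sum(dH_f products) - sum(dH_f reactants)
dH_rxn = -317.18 - (-412.33)
dH_rxn = 95.15 kJ:

95.15 kJ


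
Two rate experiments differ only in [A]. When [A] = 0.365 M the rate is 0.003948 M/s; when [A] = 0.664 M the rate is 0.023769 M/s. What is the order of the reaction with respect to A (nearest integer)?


Rate is proportional to [A]^n, so rate2/rate1 = ([A]2/[A]1)^n. Take logs to solve for n.
rate2/rate1 = 0.023769 / 0.003948 = 6.0205
[A]2/[A]1 = 0.664 / 0.365 = 1.8192
n = ln(6.0205) / ln(1.8192) = 3.0
Nearest integer order:

3


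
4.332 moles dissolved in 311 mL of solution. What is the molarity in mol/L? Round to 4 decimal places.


Convert volume to liters: V_L = V_mL / 1000.
V_L = 311 / 1000 = 0.311 L
M = n / V_L = 4.332 / 0.311
M = 13.92926045 mol/L, rounded to 4 dp:

13.9293 mol/L


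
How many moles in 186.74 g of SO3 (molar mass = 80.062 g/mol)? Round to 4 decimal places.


n = mass / M
n = 186.74 / 80.062
n = 2.33244236 mol, rounded to 4 dp:

2.3324 mol


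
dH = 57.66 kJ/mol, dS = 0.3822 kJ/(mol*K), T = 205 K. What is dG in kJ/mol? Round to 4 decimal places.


Gibbs: dG = dH - T*dS (consistent units, dS already in kJ/(mol*K)).
T*dS = 205 * 0.3822 = 78.351
dG = 57.66 - (78.351)
dG = -20.691 kJ/mol, rounded to 4 dp:

-20.6910 kJ/mol


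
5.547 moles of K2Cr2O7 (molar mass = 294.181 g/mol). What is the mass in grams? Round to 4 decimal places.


mass = n * M
mass = 5.547 * 294.181
mass = 1631.822007 g, rounded to 4 dp:

1631.8220 g


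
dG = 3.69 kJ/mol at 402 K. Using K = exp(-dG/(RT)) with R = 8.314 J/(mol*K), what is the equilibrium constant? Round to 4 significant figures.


dG is in kJ/mol; multiply by 1000 to match R in J/(mol*K).
RT = 8.314 * 402 = 3342.228 J/mol
exponent = -dG*1000 / (RT) = -(3.69*1000) / 3342.228 = -1.10405394
K = exp(-1.10405394)
K = 0.33152438, rounded to 4 significant figures:

0.3315


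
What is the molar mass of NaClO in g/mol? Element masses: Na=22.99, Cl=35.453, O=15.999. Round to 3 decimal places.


M = sum(count * atomic_mass) over atoms.
M = 1*22.99 + 1*35.453 + 1*15.999
M = 22.99 + 35.453 + 15.999
M = 74.442 g/mol, rounded to 3 dp:

74.442 g/mol


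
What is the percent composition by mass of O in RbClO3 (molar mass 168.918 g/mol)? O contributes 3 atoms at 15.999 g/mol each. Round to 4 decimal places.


pct = 100 * (n_elem * M_elem) / M_total
mass_contribution = 3 * 15.999 = 47.997 g/mol
pct = 100 * 47.997 / 168.918
pct = 28.41437857 %, rounded to 4 dp:

28.4144 %


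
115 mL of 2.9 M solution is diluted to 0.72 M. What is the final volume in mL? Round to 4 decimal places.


Dilution: M1*V1 = M2*V2, solve for V2.
V2 = M1*V1 / M2
V2 = 2.9 * 115 / 0.72
V2 = 333.5 / 0.72
V2 = 463.19444444 mL, rounded to 4 dp:

463.1944 mL


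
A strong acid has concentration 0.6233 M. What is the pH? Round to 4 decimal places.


A strong acid dissociates completely, so [H+] equals the given concentration.
pH = -log10([H+]) = -log10(0.6233)
pH = 0.20530287, rounded to 4 dp:

0.2053


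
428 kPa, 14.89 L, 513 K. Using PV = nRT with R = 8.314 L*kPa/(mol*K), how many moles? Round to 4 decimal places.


PV = nRT, solve for n = PV / (RT).
PV = 428 * 14.89 = 6372.92
RT = 8.314 * 513 = 4265.082
n = 6372.92 / 4265.082
n = 1.49420808 mol, rounded to 4 dp:

1.4942 mol


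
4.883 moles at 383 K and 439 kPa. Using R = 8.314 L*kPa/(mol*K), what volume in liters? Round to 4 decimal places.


PV = nRT, solve for V = nRT / P.
nRT = 4.883 * 8.314 * 383 = 15548.7513
V = 15548.7513 / 439
V = 35.41856788 L, rounded to 4 dp:

35.4186 L


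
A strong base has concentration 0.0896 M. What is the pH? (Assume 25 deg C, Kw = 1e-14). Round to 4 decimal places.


A strong base dissociates completely, so [OH-] equals the given concentration.
pOH = -log10([OH-]) = -log10(0.0896) = 1.047692
pH = 14 - pOH = 14 - 1.047692
pH = 12.952308, rounded to 4 dp:

12.9523


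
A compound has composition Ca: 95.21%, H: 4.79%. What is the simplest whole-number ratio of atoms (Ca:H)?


Assume 100 g of compound, divide each mass% by atomic mass to get moles, then normalize by the smallest to get a raw atom ratio.
Moles per 100 g: Ca: 95.21/40.078 = 2.3756, H: 4.79/1.008 = 4.752
Raw ratio (divide by min = 2.3756): Ca: 1.0, H: 2.0
Multiply by 1 to clear fractions: Ca: 1.0 ~= 1, H: 2.0 ~= 2
Reduce by GCD to get the simplest whole-number ratio:

1:2


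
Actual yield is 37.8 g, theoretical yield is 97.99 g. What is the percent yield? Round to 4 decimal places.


% yield = 100 * actual / theoretical
% yield = 100 * 37.8 / 97.99
% yield = 38.57536483 %, rounded to 4 dp:

38.5754 %


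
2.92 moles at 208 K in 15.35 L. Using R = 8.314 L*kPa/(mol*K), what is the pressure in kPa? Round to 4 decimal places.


PV = nRT, solve for P = nRT / V.
nRT = 2.92 * 8.314 * 208 = 5049.591
P = 5049.591 / 15.35
P = 328.96358306 kPa, rounded to 4 dp:

328.9636 kPa


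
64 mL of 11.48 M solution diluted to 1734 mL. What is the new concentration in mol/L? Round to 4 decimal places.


Dilution: M1*V1 = M2*V2, solve for M2.
M2 = M1*V1 / V2
M2 = 11.48 * 64 / 1734
M2 = 734.72 / 1734
M2 = 0.42371396 mol/L, rounded to 4 dp:

0.4237 mol/L


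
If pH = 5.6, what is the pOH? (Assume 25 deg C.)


At 25 deg C, pH + pOH = 14.
pOH = 14 - pH = 14 - 5.6
pOH = 8.4:

8.40


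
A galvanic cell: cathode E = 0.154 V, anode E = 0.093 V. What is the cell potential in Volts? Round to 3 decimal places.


Standard cell potential: E_cell = E_cathode - E_anode.
E_cell = 0.154 - (0.093)
E_cell = 0.061 V, rounded to 3 dp:

0.061 V


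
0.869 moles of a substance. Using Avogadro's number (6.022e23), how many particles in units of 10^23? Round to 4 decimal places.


N = n * NA, then divide by 1e23 for the requested units.
N / 1e23 = n * 6.022
N / 1e23 = 0.869 * 6.022
N / 1e23 = 5.233118, rounded to 4 dp:

5.2331


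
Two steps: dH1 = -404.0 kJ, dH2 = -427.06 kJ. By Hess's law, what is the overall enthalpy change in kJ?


Hess's law: enthalpy is a state function, so add the step enthalpies.
dH_total = dH1 + dH2 = -404.0 + (-427.06)
dH_total = -831.06 kJ:

-831.06 kJ


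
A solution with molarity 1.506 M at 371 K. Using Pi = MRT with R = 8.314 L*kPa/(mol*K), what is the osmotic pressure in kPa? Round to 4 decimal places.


Osmotic pressure (van't Hoff): Pi = M*R*T.
RT = 8.314 * 371 = 3084.494
Pi = 1.506 * 3084.494
Pi = 4645.247964 kPa, rounded to 4 dp:

4645.2480 kPa


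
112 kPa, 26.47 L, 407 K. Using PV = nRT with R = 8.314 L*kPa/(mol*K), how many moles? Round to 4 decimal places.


PV = nRT, solve for n = PV / (RT).
PV = 112 * 26.47 = 2964.64
RT = 8.314 * 407 = 3383.798
n = 2964.64 / 3383.798
n = 0.87612795 mol, rounded to 4 dp:

0.8761 mol


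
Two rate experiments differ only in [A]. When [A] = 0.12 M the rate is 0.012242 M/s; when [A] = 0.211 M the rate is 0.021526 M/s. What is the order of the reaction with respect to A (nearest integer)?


Rate is proportional to [A]^n, so rate2/rate1 = ([A]2/[A]1)^n. Take logs to solve for n.
rate2/rate1 = 0.021526 / 0.012242 = 1.7584
[A]2/[A]1 = 0.211 / 0.12 = 1.7583
n = ln(1.7584) / ln(1.7583) = 1.0
Nearest integer order:

1


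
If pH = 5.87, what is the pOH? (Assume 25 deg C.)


At 25 deg C, pH + pOH = 14.
pOH = 14 - pH = 14 - 5.87
pOH = 8.13:

8.13


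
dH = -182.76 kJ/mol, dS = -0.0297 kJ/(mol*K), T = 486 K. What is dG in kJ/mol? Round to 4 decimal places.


Gibbs: dG = dH - T*dS (consistent units, dS already in kJ/(mol*K)).
T*dS = 486 * -0.0297 = -14.4342
dG = -182.76 - (-14.4342)
dG = -168.3258 kJ/mol, rounded to 4 dp:

-168.3258 kJ/mol


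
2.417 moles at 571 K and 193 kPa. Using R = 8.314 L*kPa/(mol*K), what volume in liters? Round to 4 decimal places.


PV = nRT, solve for V = nRT / P.
nRT = 2.417 * 8.314 * 571 = 11474.2096
V = 11474.2096 / 193
V = 59.45186321 L, rounded to 4 dp:

59.4519 L


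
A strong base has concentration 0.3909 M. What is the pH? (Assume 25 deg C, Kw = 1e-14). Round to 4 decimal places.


A strong base dissociates completely, so [OH-] equals the given concentration.
pOH = -log10([OH-]) = -log10(0.3909) = 0.407934
pH = 14 - pOH = 14 - 0.407934
pH = 13.592066, rounded to 4 dp:

13.5921


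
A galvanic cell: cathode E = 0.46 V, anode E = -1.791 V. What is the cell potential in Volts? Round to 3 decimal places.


Standard cell potential: E_cell = E_cathode - E_anode.
E_cell = 0.46 - (-1.791)
E_cell = 2.251 V, rounded to 3 dp:

2.251 V


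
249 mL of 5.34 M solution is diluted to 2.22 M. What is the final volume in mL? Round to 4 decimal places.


Dilution: M1*V1 = M2*V2, solve for V2.
V2 = M1*V1 / M2
V2 = 5.34 * 249 / 2.22
V2 = 1329.66 / 2.22
V2 = 598.94594595 mL, rounded to 4 dp:

598.9459 mL


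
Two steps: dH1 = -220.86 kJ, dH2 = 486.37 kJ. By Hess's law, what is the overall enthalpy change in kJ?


Hess's law: enthalpy is a state function, so add the step enthalpies.
dH_total = dH1 + dH2 = -220.86 + (486.37)
dH_total = 265.51 kJ:

265.51 kJ


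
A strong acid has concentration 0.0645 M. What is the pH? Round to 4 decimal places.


A strong acid dissociates completely, so [H+] equals the given concentration.
pH = -log10([H+]) = -log10(0.0645)
pH = 1.19044029, rounded to 4 dp:

1.1904


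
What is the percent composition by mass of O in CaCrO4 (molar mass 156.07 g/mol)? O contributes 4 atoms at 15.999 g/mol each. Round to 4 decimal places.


pct = 100 * (n_elem * M_elem) / M_total
mass_contribution = 4 * 15.999 = 63.996 g/mol
pct = 100 * 63.996 / 156.07
pct = 41.00467739 %, rounded to 4 dp:

41.0047 %


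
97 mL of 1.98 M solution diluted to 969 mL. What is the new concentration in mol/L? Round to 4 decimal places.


Dilution: M1*V1 = M2*V2, solve for M2.
M2 = M1*V1 / V2
M2 = 1.98 * 97 / 969
M2 = 192.06 / 969
M2 = 0.19820433 mol/L, rounded to 4 dp:

0.1982 mol/L


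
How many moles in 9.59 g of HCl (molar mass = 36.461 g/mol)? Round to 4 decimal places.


n = mass / M
n = 9.59 / 36.461
n = 0.26302076 mol, rounded to 4 dp:

0.2630 mol


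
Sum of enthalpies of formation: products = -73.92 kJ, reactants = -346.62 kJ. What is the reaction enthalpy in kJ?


dH_rxn = sum(dH_f products) - sum(dH_f reactants)
dH_rxn = -73.92 - (-346.62)
dH_rxn = 272.7 kJ:

272.70 kJ


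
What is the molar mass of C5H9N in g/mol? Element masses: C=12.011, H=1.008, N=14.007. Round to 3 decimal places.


M = sum(count * atomic_mass) over atoms.
M = 5*12.011 + 9*1.008 + 1*14.007
M = 60.055 + 9.072 + 14.007
M = 83.134 g/mol, rounded to 3 dp:

83.134 g/mol


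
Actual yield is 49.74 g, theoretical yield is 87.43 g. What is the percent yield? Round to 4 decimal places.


% yield = 100 * actual / theoretical
% yield = 100 * 49.74 / 87.43
% yield = 56.89122727 %, rounded to 4 dp:

56.8912 %


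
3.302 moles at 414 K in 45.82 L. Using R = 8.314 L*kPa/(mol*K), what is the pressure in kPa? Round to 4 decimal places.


PV = nRT, solve for P = nRT / V.
nRT = 3.302 * 8.314 * 414 = 11365.4708
P = 11365.4708 / 45.82
P = 248.04606722 kPa, rounded to 4 dp:

248.0461 kPa


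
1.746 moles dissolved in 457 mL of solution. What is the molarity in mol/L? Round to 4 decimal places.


Convert volume to liters: V_L = V_mL / 1000.
V_L = 457 / 1000 = 0.457 L
M = n / V_L = 1.746 / 0.457
M = 3.82056893 mol/L, rounded to 4 dp:

3.8206 mol/L


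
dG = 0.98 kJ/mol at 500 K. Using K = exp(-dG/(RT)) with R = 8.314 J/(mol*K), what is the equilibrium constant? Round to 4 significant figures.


dG is in kJ/mol; multiply by 1000 to match R in J/(mol*K).
RT = 8.314 * 500 = 4157.0 J/mol
exponent = -dG*1000 / (RT) = -(0.98*1000) / 4157.0 = -0.23574693
K = exp(-0.23574693)
K = 0.78998057, rounded to 4 significant figures:

0.7900


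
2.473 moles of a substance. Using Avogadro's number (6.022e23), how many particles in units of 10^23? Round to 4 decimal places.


N = n * NA, then divide by 1e23 for the requested units.
N / 1e23 = n * 6.022
N / 1e23 = 2.473 * 6.022
N / 1e23 = 14.892406, rounded to 4 dp:

14.8924


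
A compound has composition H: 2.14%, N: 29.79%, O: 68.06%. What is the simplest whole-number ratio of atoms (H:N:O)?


Assume 100 g of compound, divide each mass% by atomic mass to get moles, then normalize by the smallest to get a raw atom ratio.
Moles per 100 g: H: 2.14/1.008 = 2.123, N: 29.79/14.007 = 2.1268, O: 68.06/15.999 = 4.254
Raw ratio (divide by min = 2.123): H: 1.0, N: 1.002, O: 2.004
Multiply by 1 to clear fractions: H: 1.0 ~= 1, N: 1.002 ~= 1, O: 2.004 ~= 2
Reduce by GCD to get the simplest whole-number ratio:

1:1:2


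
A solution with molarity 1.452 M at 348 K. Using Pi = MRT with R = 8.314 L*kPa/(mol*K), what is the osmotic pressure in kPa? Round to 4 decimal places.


Osmotic pressure (van't Hoff): Pi = M*R*T.
RT = 8.314 * 348 = 2893.272
Pi = 1.452 * 2893.272
Pi = 4201.030944 kPa, rounded to 4 dp:

4201.0309 kPa


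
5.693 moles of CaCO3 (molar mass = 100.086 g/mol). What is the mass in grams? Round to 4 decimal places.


mass = n * M
mass = 5.693 * 100.086
mass = 569.789598 g, rounded to 4 dp:

569.7896 g


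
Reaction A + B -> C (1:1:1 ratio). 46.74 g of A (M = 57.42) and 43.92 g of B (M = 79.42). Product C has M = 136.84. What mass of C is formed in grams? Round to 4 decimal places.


Find moles of each reactant; the smaller value is the limiting reagent in a 1:1:1 reaction, so moles_C equals moles of the limiter.
n_A = mass_A / M_A = 46.74 / 57.42 = 0.814002 mol
n_B = mass_B / M_B = 43.92 / 79.42 = 0.553009 mol
Limiting reagent: B (smaller), n_limiting = 0.553009 mol
mass_C = n_limiting * M_C = 0.553009 * 136.84
mass_C = 75.67375156 g, rounded to 4 dp:

75.6738 g


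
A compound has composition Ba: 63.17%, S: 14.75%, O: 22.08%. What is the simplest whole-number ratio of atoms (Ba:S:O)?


Assume 100 g of compound, divide each mass% by atomic mass to get moles, then normalize by the smallest to get a raw atom ratio.
Moles per 100 g: Ba: 63.17/137.327 = 0.46, S: 14.75/32.065 = 0.46, O: 22.08/15.999 = 1.3801
Raw ratio (divide by min = 0.46): Ba: 1.0, S: 1.0, O: 3.0
Multiply by 1 to clear fractions: Ba: 1.0 ~= 1, S: 1.0 ~= 1, O: 3.0 ~= 3
Reduce by GCD to get the simplest whole-number ratio:

1:1:3


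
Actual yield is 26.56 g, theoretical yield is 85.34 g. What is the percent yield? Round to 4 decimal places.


% yield = 100 * actual / theoretical
% yield = 100 * 26.56 / 85.34
% yield = 31.12256855 %, rounded to 4 dp:

31.1226 %


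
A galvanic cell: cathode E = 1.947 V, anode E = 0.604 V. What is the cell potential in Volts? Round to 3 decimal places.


Standard cell potential: E_cell = E_cathode - E_anode.
E_cell = 1.947 - (0.604)
E_cell = 1.343 V, rounded to 3 dp:

1.343 V


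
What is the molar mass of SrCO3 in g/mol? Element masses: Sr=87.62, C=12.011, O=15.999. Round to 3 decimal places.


M = sum(count * atomic_mass) over atoms.
M = 1*87.62 + 1*12.011 + 3*15.999
M = 87.62 + 12.011 + 47.997
M = 147.628 g/mol, rounded to 3 dp:

147.628 g/mol


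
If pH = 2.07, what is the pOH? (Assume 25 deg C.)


At 25 deg C, pH + pOH = 14.
pOH = 14 - pH = 14 - 2.07
pOH = 11.93:

11.93


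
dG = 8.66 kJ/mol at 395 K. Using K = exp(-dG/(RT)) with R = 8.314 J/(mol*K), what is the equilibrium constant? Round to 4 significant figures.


dG is in kJ/mol; multiply by 1000 to match R in J/(mol*K).
RT = 8.314 * 395 = 3284.03 J/mol
exponent = -dG*1000 / (RT) = -(8.66*1000) / 3284.03 = -2.63700393
K = exp(-2.63700393)
K = 0.071575394, rounded to 4 significant figures:

0.07158


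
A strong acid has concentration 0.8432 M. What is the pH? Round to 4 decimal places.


A strong acid dissociates completely, so [H+] equals the given concentration.
pH = -log10([H+]) = -log10(0.8432)
pH = 0.0740694, rounded to 4 dp:

0.0741


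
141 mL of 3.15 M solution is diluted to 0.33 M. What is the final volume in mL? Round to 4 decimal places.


Dilution: M1*V1 = M2*V2, solve for V2.
V2 = M1*V1 / M2
V2 = 3.15 * 141 / 0.33
V2 = 444.15 / 0.33
V2 = 1345.90909091 mL, rounded to 4 dp:

1345.9091 mL


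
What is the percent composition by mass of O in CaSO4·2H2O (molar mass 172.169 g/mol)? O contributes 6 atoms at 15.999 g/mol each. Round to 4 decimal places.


pct = 100 * (n_elem * M_elem) / M_total
mass_contribution = 6 * 15.999 = 95.994 g/mol
pct = 100 * 95.994 / 172.169
pct = 55.75568192 %, rounded to 4 dp:

55.7557 %


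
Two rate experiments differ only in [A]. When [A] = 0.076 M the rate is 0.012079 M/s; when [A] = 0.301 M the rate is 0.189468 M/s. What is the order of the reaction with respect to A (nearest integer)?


Rate is proportional to [A]^n, so rate2/rate1 = ([A]2/[A]1)^n. Take logs to solve for n.
rate2/rate1 = 0.189468 / 0.012079 = 15.6857
[A]2/[A]1 = 0.301 / 0.076 = 3.9605
n = ln(15.6857) / ln(3.9605) = 2.0
Nearest integer order:

2


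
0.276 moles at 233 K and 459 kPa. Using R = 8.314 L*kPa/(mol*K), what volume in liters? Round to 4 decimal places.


PV = nRT, solve for V = nRT / P.
nRT = 0.276 * 8.314 * 233 = 534.6567
V = 534.6567 / 459
V = 1.16482941 L, rounded to 4 dp:

1.1648 L


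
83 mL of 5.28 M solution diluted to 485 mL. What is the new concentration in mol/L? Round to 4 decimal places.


Dilution: M1*V1 = M2*V2, solve for M2.
M2 = M1*V1 / V2
M2 = 5.28 * 83 / 485
M2 = 438.24 / 485
M2 = 0.90358763 mol/L, rounded to 4 dp:

0.9036 mol/L


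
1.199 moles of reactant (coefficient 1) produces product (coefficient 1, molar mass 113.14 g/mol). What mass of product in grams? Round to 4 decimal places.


Use the coefficient ratio to convert reactant moles to product moles, then multiply by the product's molar mass.
moles_P = moles_R * (coeff_P / coeff_R) = 1.199 * (1/1) = 1.199
mass_P = moles_P * M_P = 1.199 * 113.14
mass_P = 135.65486 g, rounded to 4 dp:

135.6549 g


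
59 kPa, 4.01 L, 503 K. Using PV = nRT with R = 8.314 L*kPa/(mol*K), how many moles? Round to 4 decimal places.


PV = nRT, solve for n = PV / (RT).
PV = 59 * 4.01 = 236.59
RT = 8.314 * 503 = 4181.942
n = 236.59 / 4181.942
n = 0.05657419 mol, rounded to 4 dp:

0.0566 mol


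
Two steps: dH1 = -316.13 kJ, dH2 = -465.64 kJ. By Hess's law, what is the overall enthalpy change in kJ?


Hess's law: enthalpy is a state function, so add the step enthalpies.
dH_total = dH1 + dH2 = -316.13 + (-465.64)
dH_total = -781.77 kJ:

-781.77 kJ


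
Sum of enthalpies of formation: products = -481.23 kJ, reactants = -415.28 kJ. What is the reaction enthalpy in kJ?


dH_rxn = sum(dH_f products) - sum(dH_f reactants)
dH_rxn = -481.23 - (-415.28)
dH_rxn = -65.95 kJ:

-65.95 kJ


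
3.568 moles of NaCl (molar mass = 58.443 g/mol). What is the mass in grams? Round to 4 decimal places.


mass = n * M
mass = 3.568 * 58.443
mass = 208.524624 g, rounded to 4 dp:

208.5246 g


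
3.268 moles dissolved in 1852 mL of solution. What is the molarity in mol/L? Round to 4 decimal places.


Convert volume to liters: V_L = V_mL / 1000.
V_L = 1852 / 1000 = 1.852 L
M = n / V_L = 3.268 / 1.852
M = 1.76457883 mol/L, rounded to 4 dp:

1.7646 mol/L


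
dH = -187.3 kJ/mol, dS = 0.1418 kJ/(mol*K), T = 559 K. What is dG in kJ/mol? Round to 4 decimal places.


Gibbs: dG = dH - T*dS (consistent units, dS already in kJ/(mol*K)).
T*dS = 559 * 0.1418 = 79.2662
dG = -187.3 - (79.2662)
dG = -266.5662 kJ/mol, rounded to 4 dp:

-266.5662 kJ/mol


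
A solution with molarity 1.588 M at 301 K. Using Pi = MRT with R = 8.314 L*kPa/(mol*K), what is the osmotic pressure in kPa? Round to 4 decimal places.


Osmotic pressure (van't Hoff): Pi = M*R*T.
RT = 8.314 * 301 = 2502.514
Pi = 1.588 * 2502.514
Pi = 3973.992232 kPa, rounded to 4 dp:

3973.9922 kPa


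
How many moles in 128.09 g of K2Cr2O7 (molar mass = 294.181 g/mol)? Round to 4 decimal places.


n = mass / M
n = 128.09 / 294.181
n = 0.43541221 mol, rounded to 4 dp:

0.4354 mol


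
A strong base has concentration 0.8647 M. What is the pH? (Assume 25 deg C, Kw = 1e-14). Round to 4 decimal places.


A strong base dissociates completely, so [OH-] equals the given concentration.
pOH = -log10([OH-]) = -log10(0.8647) = 0.063135
pH = 14 - pOH = 14 - 0.063135
pH = 13.936865, rounded to 4 dp:

13.9369


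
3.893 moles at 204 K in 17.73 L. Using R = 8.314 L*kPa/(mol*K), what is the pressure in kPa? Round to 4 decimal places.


PV = nRT, solve for P = nRT / V.
nRT = 3.893 * 8.314 * 204 = 6602.746
P = 6602.746 / 17.73
P = 372.40530175 kPa, rounded to 4 dp:

372.4053 kPa


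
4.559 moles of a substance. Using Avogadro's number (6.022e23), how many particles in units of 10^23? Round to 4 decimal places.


N = n * NA, then divide by 1e23 for the requested units.
N / 1e23 = n * 6.022
N / 1e23 = 4.559 * 6.022
N / 1e23 = 27.454298, rounded to 4 dp:

27.4543


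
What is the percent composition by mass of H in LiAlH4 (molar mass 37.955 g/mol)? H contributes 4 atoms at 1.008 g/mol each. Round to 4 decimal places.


pct = 100 * (n_elem * M_elem) / M_total
mass_contribution = 4 * 1.008 = 4.032 g/mol
pct = 100 * 4.032 / 37.955
pct = 10.62310631 %, rounded to 4 dp:

10.6231 %


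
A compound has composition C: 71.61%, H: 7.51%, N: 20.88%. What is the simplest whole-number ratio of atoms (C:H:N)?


Assume 100 g of compound, divide each mass% by atomic mass to get moles, then normalize by the smallest to get a raw atom ratio.
Moles per 100 g: C: 71.61/12.011 = 5.962, H: 7.51/1.008 = 7.4504, N: 20.88/14.007 = 1.4907
Raw ratio (divide by min = 1.4907): C: 4.0, H: 4.998, N: 1.0
Multiply by 1 to clear fractions: C: 4.0 ~= 4, H: 4.998 ~= 5, N: 1.0 ~= 1
Reduce by GCD to get the simplest whole-number ratio:

4:5:1


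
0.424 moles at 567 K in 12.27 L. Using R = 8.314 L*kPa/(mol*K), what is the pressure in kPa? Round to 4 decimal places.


PV = nRT, solve for P = nRT / V.
nRT = 0.424 * 8.314 * 567 = 1998.7521
P = 1998.7521 / 12.27
P = 162.89748166 kPa, rounded to 4 dp:

162.8975 kPa


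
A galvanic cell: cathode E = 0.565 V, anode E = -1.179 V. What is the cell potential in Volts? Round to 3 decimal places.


Standard cell potential: E_cell = E_cathode - E_anode.
E_cell = 0.565 - (-1.179)
E_cell = 1.744 V, rounded to 3 dp:

1.744 V


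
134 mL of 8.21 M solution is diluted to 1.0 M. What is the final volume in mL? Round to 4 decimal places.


Dilution: M1*V1 = M2*V2, solve for V2.
V2 = M1*V1 / M2
V2 = 8.21 * 134 / 1.0
V2 = 1100.14 / 1.0
V2 = 1100.14 mL, rounded to 4 dp:

1100.1400 mL


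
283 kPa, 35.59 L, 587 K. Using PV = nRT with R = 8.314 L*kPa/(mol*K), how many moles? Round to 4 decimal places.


PV = nRT, solve for n = PV / (RT).
PV = 283 * 35.59 = 10071.97
RT = 8.314 * 587 = 4880.318
n = 10071.97 / 4880.318
n = 2.06379379 mol, rounded to 4 dp:

2.0638 mol


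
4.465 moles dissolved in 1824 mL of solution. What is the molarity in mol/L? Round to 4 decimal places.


Convert volume to liters: V_L = V_mL / 1000.
V_L = 1824 / 1000 = 1.824 L
M = n / V_L = 4.465 / 1.824
M = 2.44791667 mol/L, rounded to 4 dp:

2.4479 mol/L


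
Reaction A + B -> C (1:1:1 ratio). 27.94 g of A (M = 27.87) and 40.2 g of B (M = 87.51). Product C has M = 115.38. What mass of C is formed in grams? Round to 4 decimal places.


Find moles of each reactant; the smaller value is the limiting reagent in a 1:1:1 reaction, so moles_C equals moles of the limiter.
n_A = mass_A / M_A = 27.94 / 27.87 = 1.002512 mol
n_B = mass_B / M_B = 40.2 / 87.51 = 0.459376 mol
Limiting reagent: B (smaller), n_limiting = 0.459376 mol
mass_C = n_limiting * M_C = 0.459376 * 115.38
mass_C = 53.00280288 g, rounded to 4 dp:

53.0028 g


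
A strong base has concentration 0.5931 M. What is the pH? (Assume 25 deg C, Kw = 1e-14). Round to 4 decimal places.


A strong base dissociates completely, so [OH-] equals the given concentration.
pOH = -log10([OH-]) = -log10(0.5931) = 0.226872
pH = 14 - pOH = 14 - 0.226872
pH = 13.773128, rounded to 4 dp:

13.7731


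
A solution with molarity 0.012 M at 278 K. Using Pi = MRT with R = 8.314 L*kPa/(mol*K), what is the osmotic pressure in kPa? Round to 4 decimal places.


Osmotic pressure (van't Hoff): Pi = M*R*T.
RT = 8.314 * 278 = 2311.292
Pi = 0.012 * 2311.292
Pi = 27.735504 kPa, rounded to 4 dp:

27.7355 kPa


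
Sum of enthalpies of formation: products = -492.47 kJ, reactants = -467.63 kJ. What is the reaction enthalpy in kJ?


dH_rxn = sum(dH_f products) - sum(dH_f reactants)
dH_rxn = -492.47 - (-467.63)
dH_rxn = -24.84 kJ:

-24.84 kJ


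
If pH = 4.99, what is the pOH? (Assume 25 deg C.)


At 25 deg C, pH + pOH = 14.
pOH = 14 - pH = 14 - 4.99
pOH = 9.01:

9.01


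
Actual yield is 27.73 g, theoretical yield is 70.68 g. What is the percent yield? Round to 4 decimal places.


% yield = 100 * actual / theoretical
% yield = 100 * 27.73 / 70.68
% yield = 39.23316355 %, rounded to 4 dp:

39.2332 %


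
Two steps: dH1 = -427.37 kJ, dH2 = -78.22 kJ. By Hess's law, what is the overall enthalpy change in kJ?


Hess's law: enthalpy is a state function, so add the step enthalpies.
dH_total = dH1 + dH2 = -427.37 + (-78.22)
dH_total = -505.59 kJ:

-505.59 kJ


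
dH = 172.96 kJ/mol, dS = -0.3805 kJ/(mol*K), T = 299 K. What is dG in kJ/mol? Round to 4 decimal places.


Gibbs: dG = dH - T*dS (consistent units, dS already in kJ/(mol*K)).
T*dS = 299 * -0.3805 = -113.7695
dG = 172.96 - (-113.7695)
dG = 286.7295 kJ/mol, rounded to 4 dp:

286.7295 kJ/mol


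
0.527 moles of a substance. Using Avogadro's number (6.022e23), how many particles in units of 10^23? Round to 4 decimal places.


N = n * NA, then divide by 1e23 for the requested units.
N / 1e23 = n * 6.022
N / 1e23 = 0.527 * 6.022
N / 1e23 = 3.173594, rounded to 4 dp:

3.1736


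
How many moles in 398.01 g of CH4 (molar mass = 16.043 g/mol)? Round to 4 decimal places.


n = mass / M
n = 398.01 / 16.043
n = 24.80895094 mol, rounded to 4 dp:

24.8090 mol


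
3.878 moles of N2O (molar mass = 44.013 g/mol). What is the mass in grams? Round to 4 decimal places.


mass = n * M
mass = 3.878 * 44.013
mass = 170.682414 g, rounded to 4 dp:

170.6824 g
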